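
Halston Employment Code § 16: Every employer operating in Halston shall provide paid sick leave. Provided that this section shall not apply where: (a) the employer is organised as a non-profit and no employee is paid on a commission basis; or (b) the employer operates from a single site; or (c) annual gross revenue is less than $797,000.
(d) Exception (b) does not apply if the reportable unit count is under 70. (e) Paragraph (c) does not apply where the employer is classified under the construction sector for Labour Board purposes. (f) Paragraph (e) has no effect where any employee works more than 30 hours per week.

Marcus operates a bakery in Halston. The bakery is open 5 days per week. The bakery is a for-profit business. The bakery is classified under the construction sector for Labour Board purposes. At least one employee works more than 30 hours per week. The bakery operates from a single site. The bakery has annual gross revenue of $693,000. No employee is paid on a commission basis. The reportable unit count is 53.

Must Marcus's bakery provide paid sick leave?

Exception (a) does not apply: the employer is for-profit.
Exception (b)'s conditions are all satisfied: the employer operates from a single site. But: (d) is engaged — the reportable unit count is 53, under the 70 limit. So (b) is unavailable.
All of (c)'s requirements are met (annual gross revenue is $693,000, less than the $797,000 limit). As to paragraphs (e)–(f): (e) operates (the bakery is classified under the construction sector), but yields to (f): (f) applies — at least one employee exceeds 30 hours/week. So (c) applies.

No — exception (c) applies; Marcus's bakery is not required to provide paid sick leave.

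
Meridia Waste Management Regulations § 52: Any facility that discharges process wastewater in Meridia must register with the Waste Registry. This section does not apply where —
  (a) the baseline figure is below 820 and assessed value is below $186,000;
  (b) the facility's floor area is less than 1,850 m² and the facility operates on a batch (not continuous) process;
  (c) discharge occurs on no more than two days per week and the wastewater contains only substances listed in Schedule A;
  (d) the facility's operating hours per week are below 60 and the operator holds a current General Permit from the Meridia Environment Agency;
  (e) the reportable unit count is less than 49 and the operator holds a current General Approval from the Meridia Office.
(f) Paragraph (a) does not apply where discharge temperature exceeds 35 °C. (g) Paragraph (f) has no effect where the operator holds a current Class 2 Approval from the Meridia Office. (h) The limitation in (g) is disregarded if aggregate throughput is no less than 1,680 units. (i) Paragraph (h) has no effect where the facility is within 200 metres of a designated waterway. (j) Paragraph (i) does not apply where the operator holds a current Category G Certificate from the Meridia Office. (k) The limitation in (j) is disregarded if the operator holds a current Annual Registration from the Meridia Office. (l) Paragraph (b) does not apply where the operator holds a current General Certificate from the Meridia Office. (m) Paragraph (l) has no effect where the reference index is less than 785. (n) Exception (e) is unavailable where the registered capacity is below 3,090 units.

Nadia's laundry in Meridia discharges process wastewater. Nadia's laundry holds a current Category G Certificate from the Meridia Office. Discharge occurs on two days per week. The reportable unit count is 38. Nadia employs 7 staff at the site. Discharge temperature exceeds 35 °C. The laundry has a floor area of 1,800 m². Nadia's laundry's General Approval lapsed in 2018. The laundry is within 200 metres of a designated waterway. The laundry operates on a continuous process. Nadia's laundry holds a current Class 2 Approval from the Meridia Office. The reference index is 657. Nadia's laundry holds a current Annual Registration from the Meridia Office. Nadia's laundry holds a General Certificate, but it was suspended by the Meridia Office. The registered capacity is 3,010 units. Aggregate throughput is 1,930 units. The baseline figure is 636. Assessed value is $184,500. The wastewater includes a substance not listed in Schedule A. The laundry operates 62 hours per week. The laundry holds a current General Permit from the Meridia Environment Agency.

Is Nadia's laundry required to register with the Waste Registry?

No — exception (a) applies; Nadia's laundry is not required to register with the Waste Registry.

All of (a)'s requirements are met (the baseline figure is 636, below the 820 limit; assessed value is $184,500, below the $186,000 limit). Under paragraphs (f)–(k): (f) applies (discharge temperature exceeds 35 °C), but is overridden by (g): (g) operates against (f): a current Class 2 Approval is held. (h) operates (aggregate throughput is 1,930 units, meeting the 1,680 units threshold), but is overridden by (i): (i) operates — the laundry is within 200 m of a designated waterway. (j) is engaged (a current Category G Certificate is held), but yields to (k): (k) operates against (j): a current Annual Registration is held. (a) remains available.
Exception (b) requires that the facility operates on a batch (not continuous) process; but the facility operates on a continuous process, so (b) is unavailable.
Exception (c) fails — the wastewater includes a non-Schedule-A substance.
Exception (d) does not apply: the facility's operating hours per week are 62, not below 60.
Exception (e) does not apply: the General Approval is not current.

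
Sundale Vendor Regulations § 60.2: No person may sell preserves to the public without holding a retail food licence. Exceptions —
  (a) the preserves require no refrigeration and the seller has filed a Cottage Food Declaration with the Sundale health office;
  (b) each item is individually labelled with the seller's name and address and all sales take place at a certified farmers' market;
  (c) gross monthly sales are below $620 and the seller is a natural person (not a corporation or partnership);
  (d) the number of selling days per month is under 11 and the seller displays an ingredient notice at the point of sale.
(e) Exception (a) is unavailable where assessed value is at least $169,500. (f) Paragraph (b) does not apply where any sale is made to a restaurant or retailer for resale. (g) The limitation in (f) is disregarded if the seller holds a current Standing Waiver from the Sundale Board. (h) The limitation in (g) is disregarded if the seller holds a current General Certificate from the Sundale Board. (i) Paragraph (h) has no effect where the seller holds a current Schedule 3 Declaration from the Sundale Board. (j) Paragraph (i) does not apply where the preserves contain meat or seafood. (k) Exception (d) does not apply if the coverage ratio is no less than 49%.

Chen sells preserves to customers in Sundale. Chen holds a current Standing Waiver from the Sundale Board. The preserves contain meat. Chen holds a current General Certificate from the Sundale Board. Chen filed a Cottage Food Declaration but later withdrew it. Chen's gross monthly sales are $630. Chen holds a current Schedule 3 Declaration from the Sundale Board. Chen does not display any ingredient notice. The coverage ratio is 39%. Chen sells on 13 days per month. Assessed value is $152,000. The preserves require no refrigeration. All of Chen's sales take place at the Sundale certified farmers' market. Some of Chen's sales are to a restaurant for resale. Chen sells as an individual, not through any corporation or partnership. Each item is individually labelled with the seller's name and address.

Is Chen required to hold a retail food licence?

Exception (a) does not apply: the Cottage Food Declaration was withdrawn.
All of (b)'s requirements are met (items are individually labelled; all sales are at a certified farmers' market). Turning to paragraphs (f)–(j): (f) operates against (b): some sales are to a restaurant for resale. (g) would limit (f) — a current Standing Waiver is held — but (h) sets (g) aside: (h) is engaged — a current General Certificate is held. (i) would limit (h) — a current Schedule 3 Declaration is held — but (j) sets (i) aside: (j) operates against (i): the preserves contain meat. (b) is therefore removed.
Exception (c) requires that gross monthly sales are below $620; but gross monthly sales are $630, not below $620, so (c) is unavailable.
Exception (d) fails — the number of selling days per month is 13, not under 11.
No exception applies. The general rule governs.

Yes — Chen must hold a retail food licence.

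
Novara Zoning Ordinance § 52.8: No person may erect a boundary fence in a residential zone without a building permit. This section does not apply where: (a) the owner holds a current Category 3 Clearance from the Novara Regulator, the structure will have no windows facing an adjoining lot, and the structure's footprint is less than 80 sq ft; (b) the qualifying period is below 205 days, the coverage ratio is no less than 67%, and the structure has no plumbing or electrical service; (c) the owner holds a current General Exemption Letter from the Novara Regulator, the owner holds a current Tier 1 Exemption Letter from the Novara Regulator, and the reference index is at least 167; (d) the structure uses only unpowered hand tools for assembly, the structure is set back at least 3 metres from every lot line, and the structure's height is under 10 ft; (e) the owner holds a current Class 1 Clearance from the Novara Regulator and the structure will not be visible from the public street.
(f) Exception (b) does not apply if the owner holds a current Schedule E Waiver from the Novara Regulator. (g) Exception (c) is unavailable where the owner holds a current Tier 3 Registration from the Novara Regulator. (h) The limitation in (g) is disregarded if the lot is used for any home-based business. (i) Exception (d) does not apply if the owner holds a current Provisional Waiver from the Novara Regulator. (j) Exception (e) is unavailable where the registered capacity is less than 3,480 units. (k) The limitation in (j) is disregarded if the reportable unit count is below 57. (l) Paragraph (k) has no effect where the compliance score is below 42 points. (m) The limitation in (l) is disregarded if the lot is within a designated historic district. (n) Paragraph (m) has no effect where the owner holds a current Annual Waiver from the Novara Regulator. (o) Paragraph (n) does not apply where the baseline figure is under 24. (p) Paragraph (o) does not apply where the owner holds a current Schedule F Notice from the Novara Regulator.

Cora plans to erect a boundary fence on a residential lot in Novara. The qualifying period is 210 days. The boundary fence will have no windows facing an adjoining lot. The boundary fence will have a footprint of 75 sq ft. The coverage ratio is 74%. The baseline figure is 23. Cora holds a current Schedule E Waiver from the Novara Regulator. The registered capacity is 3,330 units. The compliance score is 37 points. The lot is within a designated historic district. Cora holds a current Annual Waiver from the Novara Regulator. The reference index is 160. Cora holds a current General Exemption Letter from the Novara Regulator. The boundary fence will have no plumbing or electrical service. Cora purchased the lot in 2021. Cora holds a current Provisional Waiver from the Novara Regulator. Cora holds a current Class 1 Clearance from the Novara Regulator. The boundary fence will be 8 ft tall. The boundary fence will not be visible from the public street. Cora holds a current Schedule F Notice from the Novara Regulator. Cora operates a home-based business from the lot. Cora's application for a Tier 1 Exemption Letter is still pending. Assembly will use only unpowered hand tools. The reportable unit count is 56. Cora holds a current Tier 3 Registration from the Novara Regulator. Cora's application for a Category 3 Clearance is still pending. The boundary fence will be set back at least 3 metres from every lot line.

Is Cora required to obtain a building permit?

Yes — Cora must obtain a building permit.

Exception (a) requires that the owner holds a current Category 3 Clearance from the Novara Regulator; but no current Category 3 Clearance is held, so (a) is unavailable.
Exception (b) fails — the qualifying period is 210 days, not below 205 days.
Exception (c) requires that the owner holds a current Tier 1 Exemption Letter from the Novara Regulator; but the Tier 1 Exemption Letter is not current, so (c) is unavailable.
All of (d)'s requirements are met (assembly uses only hand tools; the setback is at least 3 m on every side; the structure's height is 8 ft, under the 10 ft limit). Turning to paragraph (i): (i) operates against (d): a current Provisional Waiver is held. (d) is therefore removed.
Exception (e): a current Class 1 Clearance is held; the structure will not be visible from the street — every condition holds. However, paragraphs (j)–(p) must be considered: (j) is engaged — the registered capacity is 3,330 units, less than the 3,480 units limit. (k) would limit (j) — the reportable unit count is 56, below the 57 limit — but (l) sets (k) aside: (l) operates against (k): the compliance score is 37 points, below the 42 points limit. (m) would limit (l) — the lot is in a historic district — but (n) sets (m) aside: (n) applies — a current Annual Waiver is held. (o) would limit (n) — the baseline figure is 23, under the 24 limit — but (p) sets (o) aside: (p) operates against (o): a current Schedule F Notice is held. (e) is therefore removed.
No exception is made out. Cora falls within the general rule.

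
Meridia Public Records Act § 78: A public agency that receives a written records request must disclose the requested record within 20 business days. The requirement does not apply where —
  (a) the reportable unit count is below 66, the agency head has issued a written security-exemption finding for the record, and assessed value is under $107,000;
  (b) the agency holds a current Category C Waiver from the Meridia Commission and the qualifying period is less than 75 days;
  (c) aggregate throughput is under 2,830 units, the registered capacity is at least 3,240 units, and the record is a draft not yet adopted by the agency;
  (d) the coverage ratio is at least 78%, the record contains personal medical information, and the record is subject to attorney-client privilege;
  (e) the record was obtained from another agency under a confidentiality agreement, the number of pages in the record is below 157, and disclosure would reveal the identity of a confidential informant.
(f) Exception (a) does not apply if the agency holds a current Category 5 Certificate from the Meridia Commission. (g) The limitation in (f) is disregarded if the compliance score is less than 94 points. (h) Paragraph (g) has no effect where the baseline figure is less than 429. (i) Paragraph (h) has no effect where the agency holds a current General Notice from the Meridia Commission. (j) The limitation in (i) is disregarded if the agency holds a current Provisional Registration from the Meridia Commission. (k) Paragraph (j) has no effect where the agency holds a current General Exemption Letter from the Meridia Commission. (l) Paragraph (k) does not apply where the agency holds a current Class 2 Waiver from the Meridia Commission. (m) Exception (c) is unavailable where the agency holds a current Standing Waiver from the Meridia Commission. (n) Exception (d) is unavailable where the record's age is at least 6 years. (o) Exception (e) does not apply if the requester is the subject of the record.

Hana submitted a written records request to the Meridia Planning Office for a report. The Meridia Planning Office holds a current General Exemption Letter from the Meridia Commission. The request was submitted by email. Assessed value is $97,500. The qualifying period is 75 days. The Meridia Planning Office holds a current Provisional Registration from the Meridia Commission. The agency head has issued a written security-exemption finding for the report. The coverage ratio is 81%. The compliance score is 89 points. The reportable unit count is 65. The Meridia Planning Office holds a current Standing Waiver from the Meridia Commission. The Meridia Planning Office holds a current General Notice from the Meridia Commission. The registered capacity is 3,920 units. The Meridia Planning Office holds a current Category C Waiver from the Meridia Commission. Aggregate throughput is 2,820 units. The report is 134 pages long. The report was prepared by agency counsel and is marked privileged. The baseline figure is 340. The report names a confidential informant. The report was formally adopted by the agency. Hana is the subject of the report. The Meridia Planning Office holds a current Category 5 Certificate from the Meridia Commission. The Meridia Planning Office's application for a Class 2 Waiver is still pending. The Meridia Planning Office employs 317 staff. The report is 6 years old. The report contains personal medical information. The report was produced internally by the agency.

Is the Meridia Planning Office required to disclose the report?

All of (a)'s requirements are met (the reportable unit count is 65, below the 66 limit; a written security-exemption finding has been issued; assessed value is $97,500, under the $107,000 limit). As to paragraphs (f)–(l): (f) applies (a current Category 5 Certificate is held), but is itself disapplied by (g): (g) is triggered — the compliance score is 89 points, less than the 94 points limit. (h) operates (the baseline figure is 340, less than the 429 limit), but is itself disapplied by (i): (i) is engaged — a current General Notice is held. (j) would limit (i) — a current Provisional Registration is held — but (k) sets (j) aside: (k) operates against (j): a current General Exemption Letter is held. (l) is not triggered (no current Class 2 Waiver is held), so (k) stands. Exception (a) stands.
Exception (b) requires that the qualifying period is less than 75 days; but the qualifying period is 75 days, not less than 75 days, so (b) is unavailable.
Exception (c) requires that the record is a draft not yet adopted by the agency; but the report has been formally adopted, so (c) is unavailable.
Exception (d) is satisfied on its face — the coverage ratio is 81%, meeting the 78% threshold; the report contains personal medical information; the report is privileged. However, paragraph (n) must be considered: (n) operates — the record's age is 6 years, meeting the 6 years threshold. Exception (d) does not apply.
Exception (e) does not apply: the report was produced internally.

No — exception (a) applies; the Meridia Planning Office is not required to disclose the report.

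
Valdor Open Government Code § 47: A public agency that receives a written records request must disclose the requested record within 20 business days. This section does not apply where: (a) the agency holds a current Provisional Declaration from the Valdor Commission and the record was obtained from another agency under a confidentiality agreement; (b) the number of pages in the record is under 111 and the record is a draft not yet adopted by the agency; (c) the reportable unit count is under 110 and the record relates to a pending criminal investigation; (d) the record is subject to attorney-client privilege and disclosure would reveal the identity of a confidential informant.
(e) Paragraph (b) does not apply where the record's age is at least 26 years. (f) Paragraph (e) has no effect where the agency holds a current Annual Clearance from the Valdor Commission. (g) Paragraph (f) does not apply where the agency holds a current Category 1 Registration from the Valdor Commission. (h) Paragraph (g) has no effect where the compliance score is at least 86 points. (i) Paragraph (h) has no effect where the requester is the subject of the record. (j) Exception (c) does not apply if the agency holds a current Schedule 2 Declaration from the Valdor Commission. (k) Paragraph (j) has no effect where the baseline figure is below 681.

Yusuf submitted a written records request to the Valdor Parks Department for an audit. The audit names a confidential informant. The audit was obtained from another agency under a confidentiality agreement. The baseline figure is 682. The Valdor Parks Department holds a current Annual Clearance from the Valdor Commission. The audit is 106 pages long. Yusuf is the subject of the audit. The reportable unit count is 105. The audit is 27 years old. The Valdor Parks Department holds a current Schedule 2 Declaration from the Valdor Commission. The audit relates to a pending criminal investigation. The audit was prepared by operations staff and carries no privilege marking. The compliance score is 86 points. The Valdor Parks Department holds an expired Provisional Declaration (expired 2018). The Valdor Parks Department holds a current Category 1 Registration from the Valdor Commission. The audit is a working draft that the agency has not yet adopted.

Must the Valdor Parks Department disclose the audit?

Exception (a) does not apply: no current Provisional Declaration is held.
All of (b)'s requirements are met (the number of pages in the record is 106, under the 111 limit; the audit is an unadopted draft). But applying paragraphs (e)–(i): (e) operates — the record's age is 27 years, meeting the 26 years threshold. (f) is engaged (a current Annual Clearance is held), but is overridden by (g): (g) operates — a current Category 1 Registration is held. (h) applies (the compliance score is 86 points, meeting the 86 points threshold), but is displaced by (i): (i) is triggered — Yusuf is the subject of the audit. (b) is therefore removed.
All of (c)'s requirements are met (the reportable unit count is 105, under the 110 limit; the audit relates to a pending investigation). But applying paragraphs (j)–(k): (j) is triggered — a current Schedule 2 Declaration is held. (k) is not engaged (the baseline figure is 682, not below 681), so (j) stands. So (c) is unavailable.
Exception (d) fails — the audit carries no privilege marking.
No exception is made out. the Valdor Parks Department falls within the general rule.

Yes — the Valdor Parks Department must disclose the audit.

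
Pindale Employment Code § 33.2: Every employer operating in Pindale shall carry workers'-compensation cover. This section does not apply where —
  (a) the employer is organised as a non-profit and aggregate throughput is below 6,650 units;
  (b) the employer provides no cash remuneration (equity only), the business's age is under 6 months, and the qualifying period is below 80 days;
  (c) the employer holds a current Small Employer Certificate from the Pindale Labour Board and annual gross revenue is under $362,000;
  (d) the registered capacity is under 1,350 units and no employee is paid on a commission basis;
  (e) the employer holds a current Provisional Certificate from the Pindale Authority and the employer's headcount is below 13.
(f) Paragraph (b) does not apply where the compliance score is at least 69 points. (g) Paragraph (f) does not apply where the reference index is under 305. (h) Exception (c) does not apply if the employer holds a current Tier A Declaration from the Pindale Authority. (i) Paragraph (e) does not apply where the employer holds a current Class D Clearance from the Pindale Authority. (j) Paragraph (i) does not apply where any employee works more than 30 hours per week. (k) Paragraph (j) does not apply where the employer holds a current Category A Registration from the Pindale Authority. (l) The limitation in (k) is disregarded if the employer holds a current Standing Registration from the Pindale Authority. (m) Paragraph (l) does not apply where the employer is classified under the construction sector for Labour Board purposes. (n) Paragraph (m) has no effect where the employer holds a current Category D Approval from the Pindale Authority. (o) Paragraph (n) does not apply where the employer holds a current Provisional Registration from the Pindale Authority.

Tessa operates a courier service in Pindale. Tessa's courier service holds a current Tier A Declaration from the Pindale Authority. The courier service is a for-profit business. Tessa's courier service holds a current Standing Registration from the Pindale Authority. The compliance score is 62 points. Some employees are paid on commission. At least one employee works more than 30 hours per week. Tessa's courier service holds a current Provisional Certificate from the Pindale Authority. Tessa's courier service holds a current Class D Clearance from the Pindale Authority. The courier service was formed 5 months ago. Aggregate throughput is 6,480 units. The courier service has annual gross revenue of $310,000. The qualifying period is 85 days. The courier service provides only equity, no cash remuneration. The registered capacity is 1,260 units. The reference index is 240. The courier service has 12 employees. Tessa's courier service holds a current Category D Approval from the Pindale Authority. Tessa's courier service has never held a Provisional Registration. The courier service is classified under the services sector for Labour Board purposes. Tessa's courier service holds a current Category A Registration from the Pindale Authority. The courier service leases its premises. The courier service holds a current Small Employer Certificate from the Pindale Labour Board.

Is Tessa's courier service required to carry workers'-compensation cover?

Exception (a) fails — the employer is for-profit.
Exception (b) fails — the qualifying period is 85 days, not below 80 days.
Exception (c)'s conditions are all satisfied: a current Small Employer Certificate is held; annual gross revenue is $310,000, under the $362,000 limit. But applying paragraph (h): (h) operates — a current Tier A Declaration is held. So (c) is unavailable.
Exception (d) fails — some employees are paid on commission.
Exception (e) is satisfied on its face — a current Provisional Certificate is held; the employer's headcount is 12, below the 13 limit. As to paragraphs (i)–(o): (i) operates (a current Class D Clearance is held), but is itself disapplied by (j): (j) applies — at least one employee exceeds 30 hours/week. (k) operates (a current Category A Registration is held), but yields to (l): (l) operates against (k): a current Standing Registration is held. (m) is not triggered (the courier service is classified under the services sector), so (l) stands. So (e) applies.

No — exception (e) applies; Tessa's courier service is not required to carry workers'-compensation cover.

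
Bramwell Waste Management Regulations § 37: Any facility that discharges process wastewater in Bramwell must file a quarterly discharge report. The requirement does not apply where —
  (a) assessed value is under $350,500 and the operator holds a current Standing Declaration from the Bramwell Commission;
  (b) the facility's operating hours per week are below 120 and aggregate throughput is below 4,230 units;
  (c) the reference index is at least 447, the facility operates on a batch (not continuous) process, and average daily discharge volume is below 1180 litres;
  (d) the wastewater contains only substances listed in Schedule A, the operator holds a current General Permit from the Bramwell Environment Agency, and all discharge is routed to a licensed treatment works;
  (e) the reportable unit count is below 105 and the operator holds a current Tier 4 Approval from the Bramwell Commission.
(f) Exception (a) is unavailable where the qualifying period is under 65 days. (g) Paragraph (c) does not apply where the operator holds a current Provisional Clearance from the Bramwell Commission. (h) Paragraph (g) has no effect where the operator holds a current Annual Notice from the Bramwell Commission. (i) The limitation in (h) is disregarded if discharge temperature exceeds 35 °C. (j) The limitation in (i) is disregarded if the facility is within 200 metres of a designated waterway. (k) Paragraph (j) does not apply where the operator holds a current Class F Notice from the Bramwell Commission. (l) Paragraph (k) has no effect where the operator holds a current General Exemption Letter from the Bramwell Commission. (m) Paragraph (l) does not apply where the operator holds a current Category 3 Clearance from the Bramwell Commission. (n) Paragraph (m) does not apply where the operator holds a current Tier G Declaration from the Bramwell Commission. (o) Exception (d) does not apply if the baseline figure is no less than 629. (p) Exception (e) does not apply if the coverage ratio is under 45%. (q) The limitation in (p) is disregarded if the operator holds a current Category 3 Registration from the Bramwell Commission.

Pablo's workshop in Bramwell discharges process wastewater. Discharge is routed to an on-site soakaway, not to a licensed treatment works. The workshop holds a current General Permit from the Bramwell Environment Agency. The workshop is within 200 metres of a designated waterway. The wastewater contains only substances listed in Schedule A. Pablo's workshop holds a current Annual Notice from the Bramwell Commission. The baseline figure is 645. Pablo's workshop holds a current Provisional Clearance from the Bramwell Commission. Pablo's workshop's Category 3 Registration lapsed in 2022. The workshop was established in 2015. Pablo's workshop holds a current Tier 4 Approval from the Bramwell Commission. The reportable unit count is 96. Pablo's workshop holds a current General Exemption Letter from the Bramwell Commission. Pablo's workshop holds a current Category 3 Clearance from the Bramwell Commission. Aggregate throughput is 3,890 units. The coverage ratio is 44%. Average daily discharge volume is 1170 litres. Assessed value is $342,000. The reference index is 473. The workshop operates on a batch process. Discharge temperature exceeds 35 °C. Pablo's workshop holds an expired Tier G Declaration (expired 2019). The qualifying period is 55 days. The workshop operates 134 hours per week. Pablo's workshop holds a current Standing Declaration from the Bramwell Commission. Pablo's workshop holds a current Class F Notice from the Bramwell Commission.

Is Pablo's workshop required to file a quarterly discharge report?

Yes — Pablo's workshop must file a quarterly discharge report.

Exception (a)'s conditions are all satisfied: assessed value is $342,000, under the $350,500 limit; a current Standing Declaration is held. But: (f) operates against (a): the qualifying period is 55 days, under the 65 days limit. Exception (a) does not apply.
Exception (b) fails — the facility's operating hours per week are 134, not below 120.
Exception (c)'s conditions are all satisfied: the reference index is 473, meeting the 447 threshold; the facility operates on a batch process; average daily discharge volume is 1170 litres, below the 1180 litres limit. But applying paragraphs (g)–(n): (g) is triggered — a current Provisional Clearance is held. (h) would limit (g) — a current Annual Notice is held — but (i) sets (h) aside: (i) operates against (h): discharge temperature exceeds 35 °C. (j) would limit (i) — the workshop is within 200 m of a designated waterway — but (k) sets (j) aside: (k) operates against (j): a current Class F Notice is held. (l) applies (a current General Exemption Letter is held), but is overridden by (m): (m) operates — a current Category 3 Clearance is held. (n), which would lift (m), is not triggered — the Tier G Declaration is not current. (c) is therefore removed.
Exception (d) fails — discharge is not routed to a licensed treatment works.
Exception (e): the reportable unit count is 96, below the 105 limit; a current Tier 4 Approval is held — every condition holds. However, paragraphs (p)–(q) must be considered: (p) operates against (e): the coverage ratio is 44%, under the 45% limit. (q), which would lift (p), is not triggered — the Category 3 Registration is not current. (e) is therefore removed.
None of the exceptions is available; § 37 applies in full.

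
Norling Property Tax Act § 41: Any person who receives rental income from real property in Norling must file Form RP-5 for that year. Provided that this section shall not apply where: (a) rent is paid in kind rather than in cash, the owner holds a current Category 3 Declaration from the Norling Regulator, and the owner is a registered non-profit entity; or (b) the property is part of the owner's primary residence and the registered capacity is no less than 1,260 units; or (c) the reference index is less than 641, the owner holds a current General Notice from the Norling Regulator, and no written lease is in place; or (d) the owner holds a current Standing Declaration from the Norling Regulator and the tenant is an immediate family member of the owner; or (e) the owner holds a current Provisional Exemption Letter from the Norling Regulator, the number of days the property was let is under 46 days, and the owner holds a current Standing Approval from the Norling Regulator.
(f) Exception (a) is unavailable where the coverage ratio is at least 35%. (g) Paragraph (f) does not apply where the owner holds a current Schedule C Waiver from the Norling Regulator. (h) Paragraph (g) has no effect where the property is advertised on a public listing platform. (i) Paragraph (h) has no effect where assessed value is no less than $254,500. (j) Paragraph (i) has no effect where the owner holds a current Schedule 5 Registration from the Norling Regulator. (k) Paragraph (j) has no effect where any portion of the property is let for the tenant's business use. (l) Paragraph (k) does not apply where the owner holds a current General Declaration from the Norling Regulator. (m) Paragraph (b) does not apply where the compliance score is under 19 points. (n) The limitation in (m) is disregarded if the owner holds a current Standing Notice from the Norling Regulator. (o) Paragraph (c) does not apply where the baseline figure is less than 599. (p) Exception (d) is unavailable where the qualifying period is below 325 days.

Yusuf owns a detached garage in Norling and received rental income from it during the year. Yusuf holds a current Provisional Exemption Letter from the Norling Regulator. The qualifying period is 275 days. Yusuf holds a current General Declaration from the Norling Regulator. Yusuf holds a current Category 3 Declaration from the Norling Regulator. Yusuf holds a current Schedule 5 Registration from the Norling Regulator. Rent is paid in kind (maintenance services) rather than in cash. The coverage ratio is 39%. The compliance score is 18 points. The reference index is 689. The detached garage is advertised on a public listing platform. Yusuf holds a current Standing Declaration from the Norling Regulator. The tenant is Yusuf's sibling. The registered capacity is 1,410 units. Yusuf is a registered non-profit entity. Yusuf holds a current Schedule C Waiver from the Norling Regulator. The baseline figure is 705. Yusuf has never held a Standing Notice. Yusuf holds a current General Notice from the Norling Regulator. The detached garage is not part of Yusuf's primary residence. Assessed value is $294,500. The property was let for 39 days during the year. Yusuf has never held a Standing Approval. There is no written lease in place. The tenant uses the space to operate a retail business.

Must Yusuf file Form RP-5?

Exception (a)'s conditions are all satisfied: rent is paid in kind; a current Category 3 Declaration is held; Yusuf is a registered non-profit. But applying paragraphs (f)–(l): (f) is triggered — the coverage ratio is 39%, meeting the 35% threshold. (g) is triggered (a current Schedule C Waiver is held), but is displaced by (h): (h) applies — the property is publicly advertised. (i) would limit (h) — assessed value is $294,500, meeting the $254,500 threshold — but (j) sets (i) aside: (j) operates — a current Schedule 5 Registration is held. (k) would limit (j) — the space is let for business use — but (l) sets (k) aside: (l) operates against (k): a current General Declaration is held. Exception (a) does not apply.
Exception (b) fails — the detached garage is not part of the primary residence.
Exception (c) fails — the reference index is 689, not less than 641.
Exception (d) is satisfied on its face — a current Standing Declaration is held; the tenant is an immediate family member. However, paragraph (p) must be considered: (p) operates against (d): the qualifying period is 275 days, below the 325 days limit. (d) is therefore removed.
Exception (e) requires that the owner holds a current Standing Approval from the Norling Regulator; but no current Standing Approval is held, so (e) is unavailable.
None of the exceptions is available; § 41 applies in full.

Yes — Yusuf must file Form RP-5.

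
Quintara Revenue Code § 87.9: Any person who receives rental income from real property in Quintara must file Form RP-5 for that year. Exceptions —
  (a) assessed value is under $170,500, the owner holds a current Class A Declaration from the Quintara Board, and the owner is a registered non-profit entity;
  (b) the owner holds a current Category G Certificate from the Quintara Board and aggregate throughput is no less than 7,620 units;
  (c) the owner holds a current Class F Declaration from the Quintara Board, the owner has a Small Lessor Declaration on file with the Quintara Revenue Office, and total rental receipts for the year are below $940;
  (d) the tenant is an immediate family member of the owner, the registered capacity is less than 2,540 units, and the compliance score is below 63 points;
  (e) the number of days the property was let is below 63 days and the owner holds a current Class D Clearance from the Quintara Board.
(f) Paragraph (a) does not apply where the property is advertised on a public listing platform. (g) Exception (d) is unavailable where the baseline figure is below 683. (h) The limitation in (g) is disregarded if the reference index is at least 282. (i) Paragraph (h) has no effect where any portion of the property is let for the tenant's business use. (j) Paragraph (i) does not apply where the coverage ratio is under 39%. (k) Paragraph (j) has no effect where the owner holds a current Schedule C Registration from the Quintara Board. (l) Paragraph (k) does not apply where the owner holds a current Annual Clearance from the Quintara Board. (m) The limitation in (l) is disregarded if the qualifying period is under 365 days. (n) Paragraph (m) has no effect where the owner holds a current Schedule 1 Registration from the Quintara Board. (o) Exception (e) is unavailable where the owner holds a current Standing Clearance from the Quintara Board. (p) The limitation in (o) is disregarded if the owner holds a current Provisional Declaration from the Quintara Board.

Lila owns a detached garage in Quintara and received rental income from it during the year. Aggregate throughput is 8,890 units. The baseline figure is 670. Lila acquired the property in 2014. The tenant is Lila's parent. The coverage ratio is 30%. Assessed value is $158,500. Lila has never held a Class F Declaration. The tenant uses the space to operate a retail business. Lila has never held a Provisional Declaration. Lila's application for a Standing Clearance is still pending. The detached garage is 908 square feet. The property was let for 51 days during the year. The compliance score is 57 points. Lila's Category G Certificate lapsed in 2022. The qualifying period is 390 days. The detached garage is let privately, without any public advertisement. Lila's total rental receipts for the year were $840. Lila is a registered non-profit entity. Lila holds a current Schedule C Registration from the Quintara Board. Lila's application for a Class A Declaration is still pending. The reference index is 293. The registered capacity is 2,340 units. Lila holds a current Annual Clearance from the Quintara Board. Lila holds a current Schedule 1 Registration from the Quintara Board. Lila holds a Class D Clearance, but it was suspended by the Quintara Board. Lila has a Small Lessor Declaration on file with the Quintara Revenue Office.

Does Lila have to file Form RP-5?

Exception (a) does not apply: the Class A Declaration is not current.
Exception (b) fails — no current Category G Certificate is held.
Exception (c) requires that the owner holds a current Class F Declaration from the Quintara Board; but there is no Class F Declaration in force, so (c) is unavailable.
Exception (d)'s conditions are all satisfied: the tenant is an immediate family member; the registered capacity is 2,340 units, less than the 2,540 units limit; the compliance score is 57 points, below the 63 points limit. As to paragraphs (g)–(n): (g) operates (the baseline figure is 670, below the 683 limit), but yields to (h): (h) is engaged — the reference index is 293, meeting the 282 threshold. (i) would limit (h) — the space is let for business use — but (j) sets (i) aside: (j) operates against (i): the coverage ratio is 30%, under the 39% limit. (k) is triggered (a current Schedule C Registration is held), but is displaced by (l): (l) operates — a current Annual Clearance is held. (m) is not engaged (the qualifying period is 390 days, not under 365 days), so (l) stands. Exception (d) stands.
Exception (e) requires that the owner holds a current Class D Clearance from the Quintara Board; but no current Class D Clearance is held, so (e) is unavailable.

No — exception (d) applies; Lila is not required to file Form RP-5.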